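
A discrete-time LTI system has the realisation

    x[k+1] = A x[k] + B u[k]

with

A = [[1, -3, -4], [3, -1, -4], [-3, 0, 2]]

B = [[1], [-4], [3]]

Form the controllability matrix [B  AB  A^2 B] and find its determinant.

9

AB = [[1], [-5], [3]]
A^2B = [[4], [-4], [3]]
Controllability matrix C = [B  AB  A^2B] = [[1, 1, 4], [-4, -5, -4], [3, 3, 3]]
Expanding along the first row, det(C) = 1·((-5)·3 - (-4)·3) - 1·((-4)·3 - (-4)·3) + 4·((-4)·3 - (-5)·3) = 1·(-3) - 1·0 + 4·3 = 9
Since det(C) ≠ 0, rank(C) = 3 and the system is completely controllable.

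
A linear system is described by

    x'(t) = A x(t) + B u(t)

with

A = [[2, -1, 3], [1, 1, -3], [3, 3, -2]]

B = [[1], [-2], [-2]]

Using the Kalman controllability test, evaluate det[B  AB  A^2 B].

AB = [[-2], [5], [1]]
A^2B = [[-6], [0], [7]]
Controllability matrix C = [B  AB  A^2B] = [[1, -2, -6], [-2, 5, 0], [-2, 1, 7]]
Expanding along the first row, det(C) = 1·(5·7 - 0·1) - (-2)·((-2)·7 - 0·(-2)) + (-6)·((-2)·1 - 5·(-2)) = 1·35 - (-2)·(-14) + (-6)·8 = -41
Since det(C) ≠ 0, rank(C) = 3 and the system is completely controllable.

-41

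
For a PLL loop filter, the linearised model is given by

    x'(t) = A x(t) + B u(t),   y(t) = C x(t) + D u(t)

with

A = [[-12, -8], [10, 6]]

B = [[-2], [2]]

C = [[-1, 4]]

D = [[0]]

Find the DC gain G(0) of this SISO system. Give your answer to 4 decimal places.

G(0) = C(-A)^{-1}B + D = -C A^{-1} B + D.
det A = 8, so A^{-1} = (1/8)·adj(A) = [[3/4, 1], [-5/4, -3/2]]
A^{-1} B = [1/2, -1/2]^T
C A^{-1} B = -5/2
G(0) = D - C A^{-1} B = 0 - (-5/2) = 5/2 ≈ 2.5000

2.5000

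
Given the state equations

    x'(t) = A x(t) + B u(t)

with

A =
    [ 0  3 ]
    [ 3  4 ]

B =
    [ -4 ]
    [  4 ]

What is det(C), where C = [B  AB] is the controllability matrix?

AB = [[12], [4]]
Controllability matrix C = [B  AB] = [[-4, 12], [4, 4]]
det(C) = (-4)·4 - 12·4 = -16 - 48 = -64
Since det(C) ≠ 0, rank(C) = 2 and the system is completely controllable.

-64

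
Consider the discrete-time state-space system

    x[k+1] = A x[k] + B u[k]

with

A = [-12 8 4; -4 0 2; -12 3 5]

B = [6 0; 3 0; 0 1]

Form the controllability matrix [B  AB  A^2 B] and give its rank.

AB = [[-48, 4], [-24, 2], [-63, 5]]
A^2B = [[132, -12], [66, -6], [189, -17]]
Controllability matrix C = [B  AB  A^2B] = [[6, 0, -48, 4, 132, -12], [3, 0, -24, 2, 66, -6], [0, 1, -63, 5, 189, -17]]
The rows r1, r2, r3 of C are linearly dependent: -r1 + 2·r2 = 0 (check each entry), so rank(C) ≤ 2.
The 2×2 minor from rows 1, 3, columns 1, 2 is 6·1 - 0·0 = 6 - 0 = 6 ≠ 0, so rank(C) = 2.
rank(C) = 2 < n = 3, so the pair (A, B) is not completely controllable.

2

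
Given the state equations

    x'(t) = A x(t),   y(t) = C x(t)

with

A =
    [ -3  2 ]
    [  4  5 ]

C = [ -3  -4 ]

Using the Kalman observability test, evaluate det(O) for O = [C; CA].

CA = [[-7, -26]]
Observability matrix O = [C; CA] = [[-3, -4], [-7, -26]]
det(O) = (-3)·(-26) - (-4)·(-7) = 78 - 28 = 50
Since det(O) ≠ 0, rank(O) = 2 and the system is completely observable.

50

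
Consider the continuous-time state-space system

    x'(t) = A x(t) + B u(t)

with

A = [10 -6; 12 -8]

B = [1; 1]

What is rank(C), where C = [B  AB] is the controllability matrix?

AB = [[4], [4]]
Controllability matrix C = [B  AB] = [[1, 4], [1, 4]]
Every column of C is a scalar multiple of column 1 = [1, 1] (multipliers 1, 4), so the columns span a one-dimensional space.
C ≠ 0, hence rank(C) = 1.
rank(C) = 1 < n = 2, so the pair (A, B) is not completely controllable.

1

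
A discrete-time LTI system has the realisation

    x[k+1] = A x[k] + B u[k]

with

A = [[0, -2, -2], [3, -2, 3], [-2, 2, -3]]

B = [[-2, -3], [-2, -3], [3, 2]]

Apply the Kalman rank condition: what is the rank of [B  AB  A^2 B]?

AB = [[-2, 2], [7, 3], [-9, -6]]
A^2B = [[4, 6], [-47, -18], [45, 20]]
Controllability matrix C = [B  AB  A^2B] = [[-2, -3, -2, 2, 4, 6], [-2, -3, 7, 3, -47, -18], [3, 2, -9, -6, 45, 20]]
Take the 3×3 submatrix of C formed by columns 1, 2, 3: [[-2, -3, -2], [-2, -3, 7], [3, 2, -9]]. Its determinant is (-2)·((-3)·(-9) - 7·2) - (-3)·((-2)·(-9) - 7·3) + (-2)·((-2)·2 - (-3)·3) = (-2)·13 - (-3)·(-3) + (-2)·5 = -45 ≠ 0.
So rank(C) ≥ 3; since C has 3 rows, rank(C) = 3.
rank(C) = 3 = n, so the pair (A, B) is completely controllable.

3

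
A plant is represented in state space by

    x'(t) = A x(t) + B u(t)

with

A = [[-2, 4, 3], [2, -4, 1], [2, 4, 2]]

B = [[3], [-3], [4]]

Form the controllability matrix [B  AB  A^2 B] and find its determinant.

AB = [[-6], [22], [2]]
A^2B = [[106], [-98], [80]]
Controllability matrix C = [B  AB  A^2B] = [[3, -6, 106], [-3, 22, -98], [4, 2, 80]]
Expanding along the first row, det(C) = 3·(22·80 - (-98)·2) - (-6)·((-3)·80 - (-98)·4) + 106·((-3)·2 - 22·4) = 3·1956 - (-6)·152 + 106·(-94) = -3184
Since det(C) ≠ 0, rank(C) = 3 and the system is completely controllable.

-3184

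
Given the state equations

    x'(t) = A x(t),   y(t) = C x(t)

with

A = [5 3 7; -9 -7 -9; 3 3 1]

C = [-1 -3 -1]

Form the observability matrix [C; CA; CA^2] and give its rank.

CA = [[19, 15, 19]]
CA^2 = [[17, 9, 17]]
Observability matrix O = [C; CA; CA^2] = [[-1, -3, -1], [19, 15, 19], [17, 9, 17]]
The columns c1, c2, c3 of O are linearly dependent: -c1 + c3 = 0 (check each entry), so rank(O) ≤ 2.
The 2×2 minor from rows 1, 2, columns 1, 2 is (-1)·15 - (-3)·19 = -15 - (-57) = 42 ≠ 0, so rank(O) = 2.
rank(O) = 2 < n = 3, so the pair (A, C) is not completely observable.

2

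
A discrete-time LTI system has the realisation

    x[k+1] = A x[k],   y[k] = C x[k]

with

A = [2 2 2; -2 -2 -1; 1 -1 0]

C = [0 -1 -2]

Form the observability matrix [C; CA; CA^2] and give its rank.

CA = [[0, 4, 1]]
CA^2 = [[-7, -9, -4]]
Observability matrix O = [C; CA; CA^2] = [[0, -1, -2], [0, 4, 1], [-7, -9, -4]]
det(O) = 0·(4·(-4) - 1·(-9)) - (-1)·(0·(-4) - 1·(-7)) + (-2)·(0·(-9) - 4·(-7)) = 0·(-7) - (-1)·7 + (-2)·28 = -49 ≠ 0, so rank(O) = 3.
rank(O) = 3 = n, so the pair (A, C) is completely observable.

3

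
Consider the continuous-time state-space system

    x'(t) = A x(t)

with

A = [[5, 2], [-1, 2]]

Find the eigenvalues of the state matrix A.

det(sI - A) = s^2 - (tr A)s + det A, with tr A = 5 + 2 = 7 and det A = 5·2 - 2·(-1) = 10 - (-2) = 12.
So p(s) = det(sI - A) = s^2 - 7s + 12.
Factor s^2 - 7s + 12: two numbers with sum 7 and product 12 are 4 and 3, so s^2 - 7s + 12 = (s - 4)(s - 3).
Hence p(s) = (s - 4) (s - 3), with roots 3, 4.
At least one eigenvalue has non-negative real part, so the system is not asymptotically stable.

3, 4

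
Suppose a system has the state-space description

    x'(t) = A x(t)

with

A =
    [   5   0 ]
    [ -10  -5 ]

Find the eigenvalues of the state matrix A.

-5, 5

det(sI - A) = s^2 - (tr A)s + det A, with tr A = 5 + (-5) = 0 and det A = 5·(-5) - 0·(-10) = -25 - 0 = -25.
So p(s) = det(sI - A) = s^2 - 25.
Factor s^2 - 25: two numbers with sum 0 and product -25 are 5 and -5, so s^2 - 25 = (s - 5)(s + 5).
Hence p(s) = (s - 5) (s + 5), with roots -5, 5.
At least one eigenvalue has non-negative real part, so the system is not asymptotically stable.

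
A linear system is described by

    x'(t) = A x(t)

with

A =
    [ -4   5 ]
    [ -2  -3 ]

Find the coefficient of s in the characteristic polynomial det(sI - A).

7

For a 2×2 matrix, det(sI - A) = s^2 - (tr A)s + det A.
tr A = -7, det A = 22.
So p(s) = s^2 + 7s + 22.
The coefficient of s is 7.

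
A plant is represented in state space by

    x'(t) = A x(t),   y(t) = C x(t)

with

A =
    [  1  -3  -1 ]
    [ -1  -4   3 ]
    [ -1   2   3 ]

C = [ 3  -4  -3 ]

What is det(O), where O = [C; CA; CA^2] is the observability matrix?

CA = [[10, 1, -24]]
CA^2 = [[33, -82, -79]]
Observability matrix O = [C; CA; CA^2] = [[3, -4, -3], [10, 1, -24], [33, -82, -79]]
Expanding along the first row, det(O) = 3·(1·(-79) - (-24)·(-82)) - (-4)·(10·(-79) - (-24)·33) + (-3)·(10·(-82) - 1·33) = 3·(-2047) - (-4)·2 + (-3)·(-853) = -3574
Since det(O) ≠ 0, rank(O) = 3 and the system is completely observable.

-3574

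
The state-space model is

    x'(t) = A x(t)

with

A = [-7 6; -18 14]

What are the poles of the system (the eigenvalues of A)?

det(sI - A) = s^2 - (tr A)s + det A, with tr A = (-7) + 14 = 7 and det A = (-7)·14 - 6·(-18) = -98 - (-108) = 10.
So p(s) = det(sI - A) = s^2 - 7s + 10.
Factor s^2 - 7s + 10: two numbers with sum 7 and product 10 are 5 and 2, so s^2 - 7s + 10 = (s - 5)(s - 2).
Hence p(s) = (s - 5) (s - 2), with roots 2, 5.
At least one eigenvalue has non-negative real part, so the system is not asymptotically stable.

2, 5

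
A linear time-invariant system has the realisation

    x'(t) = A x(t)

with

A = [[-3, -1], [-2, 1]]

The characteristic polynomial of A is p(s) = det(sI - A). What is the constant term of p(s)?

-5

For a 2×2 matrix, det(sI - A) = s^2 - (tr A)s + det A.
tr A = -2, det A = -5.
So p(s) = s^2 + 2s - 5.
The constant term is -5.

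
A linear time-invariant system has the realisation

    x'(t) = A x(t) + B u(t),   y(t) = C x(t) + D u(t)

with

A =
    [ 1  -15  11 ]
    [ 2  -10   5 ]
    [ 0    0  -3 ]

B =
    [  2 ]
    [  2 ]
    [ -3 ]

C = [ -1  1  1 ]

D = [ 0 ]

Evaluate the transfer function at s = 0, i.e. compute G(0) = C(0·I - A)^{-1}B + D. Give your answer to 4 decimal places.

0.5000

G(0) = C(-A)^{-1}B + D = -C A^{-1} B + D.
det A = -60, so A^{-1} = (1/-60)·adj(A) = [[-1/2, 3/4, -7/12], [-1/10, 1/20, -17/60], [0, 0, -1/3]]
A^{-1} B = [9/4, 3/4, 1]^T
C A^{-1} B = -1/2
G(0) = D - C A^{-1} B = 0 - (-1/2) = 1/2 ≈ 0.5000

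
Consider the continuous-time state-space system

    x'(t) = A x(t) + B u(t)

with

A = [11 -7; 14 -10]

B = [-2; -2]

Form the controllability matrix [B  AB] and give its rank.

AB = [[-8], [-8]]
Controllability matrix C = [B  AB] = [[-2, -8], [-2, -8]]
Every column of C is a scalar multiple of column 1 = [-2, -2] (multipliers 1, 4), so the columns span a one-dimensional space.
C ≠ 0, hence rank(C) = 1.
rank(C) = 1 < n = 2, so the pair (A, B) is not completely controllable.

1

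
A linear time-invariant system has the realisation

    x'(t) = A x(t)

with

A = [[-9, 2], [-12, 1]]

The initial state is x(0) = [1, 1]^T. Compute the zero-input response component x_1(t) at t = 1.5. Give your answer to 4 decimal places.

-0.0100

det(sI - A) = s^2 - (tr A)s + det A, with tr A = (-9) + 1 = -8 and det A = (-9)·1 - 2·(-12) = -9 - (-24) = 15.
So p(s) = det(sI - A) = s^2 + 8s + 15.
Factor s^2 + 8s + 15: two numbers with sum -8 and product 15 are -3 and -5, so s^2 + 8s + 15 = (s + 3)(s + 5).
Hence p(s) = (s + 3) (s + 5), with roots -5, -3.
The eigenvalues -5, -3 are distinct and real, so A is diagonalisable and x(t) = e^{At} x(0) = V diag(e^{λ_i t}) V^{-1} x(0), where the columns of V are the eigenvectors.
λ = -5: A - (-5)I = [[-4, 2], [-12, 6]]. Row 1 gives (-4)·v1 + 2·v2 = 0, so take v_1 = [1, 2]^T.
λ = -3: A - (-3)I = [[-6, 2], [-12, 4]]. Row 1 gives (-6)·v1 + 2·v2 = 0, so take v_2 = [1, 3]^T.
V = [v_1 v_2] = [[1, 1], [2, 3]] has det V = 1, so V^{-1} = adj(V)/det V = [[3, -1], [-2, 1]].
Modal coordinates z(0) = V^{-1} x(0): 3·1 + (-1)·1 = 2; (-2)·1 + 1·1 = -1; so z(0) = [2, -1]^T.
x_1(t) = Σ_i (v_i)_1 · z_i(0) · e^{λ_i t} (row 1 of V times the modal terms).
x_1(1.5) = 1·2·e^{-5·1.5} + 1·(-1)·e^{-3·1.5} = 2·0.000553 + (-1)·0.011109 = -0.0100.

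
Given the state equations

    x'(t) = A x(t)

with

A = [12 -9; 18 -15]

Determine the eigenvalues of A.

-6, 3

det(sI - A) = s^2 - (tr A)s + det A, with tr A = 12 + (-15) = -3 and det A = 12·(-15) - (-9)·18 = -180 - (-162) = -18.
So p(s) = det(sI - A) = s^2 + 3s - 18.
Factor s^2 + 3s - 18: two numbers with sum -3 and product -18 are 3 and -6, so s^2 + 3s - 18 = (s - 3)(s + 6).
Hence p(s) = (s - 3) (s + 6), with roots -6, 3.
At least one eigenvalue has non-negative real part, so the system is not asymptotically stable.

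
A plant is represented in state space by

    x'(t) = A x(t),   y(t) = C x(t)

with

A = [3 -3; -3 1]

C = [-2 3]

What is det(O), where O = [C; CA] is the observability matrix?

CA = [[-15, 9]]
Observability matrix O = [C; CA] = [[-2, 3], [-15, 9]]
det(O) = (-2)·9 - 3·(-15) = -18 - (-45) = 27
Since det(O) ≠ 0, rank(O) = 2 and the system is completely observable.

27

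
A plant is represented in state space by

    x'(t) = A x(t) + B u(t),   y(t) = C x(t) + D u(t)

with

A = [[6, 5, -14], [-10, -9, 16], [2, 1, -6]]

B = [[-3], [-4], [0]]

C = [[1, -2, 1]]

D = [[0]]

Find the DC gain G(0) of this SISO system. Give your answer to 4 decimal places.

-18.7500

G(0) = C(-A)^{-1}B + D = -C A^{-1} B + D.
det A = -24, so A^{-1} = (1/-24)·adj(A) = [[-19/12, -2/3, 23/12], [7/6, 1/3, -11/6], [-1/3, -1/6, 1/6]]
A^{-1} B = [89/12, -29/6, 5/3]^T
C A^{-1} B = 75/4
G(0) = D - C A^{-1} B = 0 - (75/4) = -75/4 ≈ -18.7500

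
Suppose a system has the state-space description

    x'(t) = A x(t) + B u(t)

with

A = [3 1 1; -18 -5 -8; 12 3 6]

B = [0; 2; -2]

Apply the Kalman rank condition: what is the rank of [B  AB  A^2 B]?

AB = [[0], [6], [-6]]
A^2B = [[0], [18], [-18]]
Controllability matrix C = [B  AB  A^2B] = [[0, 0, 0], [2, 6, 18], [-2, -6, -18]]
Every column of C is a scalar multiple of column 1 = [0, 2, -2] (multipliers 1, 3, 9), so the columns span a one-dimensional space.
C ≠ 0, hence rank(C) = 1.
rank(C) = 1 < n = 3, so the pair (A, B) is not completely controllable.

1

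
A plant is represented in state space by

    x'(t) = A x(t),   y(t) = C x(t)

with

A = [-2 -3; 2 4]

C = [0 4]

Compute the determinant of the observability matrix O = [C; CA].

CA = [[8, 16]]
Observability matrix O = [C; CA] = [[0, 4], [8, 16]]
det(O) = 0·16 - 4·8 = 0 - 32 = -32
Since det(O) ≠ 0, rank(O) = 2 and the system is completely observable.

-32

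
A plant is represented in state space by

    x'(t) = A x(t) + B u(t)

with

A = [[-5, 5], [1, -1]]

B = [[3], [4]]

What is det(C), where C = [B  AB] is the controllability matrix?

-23

AB = [[5], [-1]]
Controllability matrix C = [B  AB] = [[3, 5], [4, -1]]
det(C) = 3·(-1) - 5·4 = -3 - 20 = -23
Since det(C) ≠ 0, rank(C) = 2 and the system is completely controllable.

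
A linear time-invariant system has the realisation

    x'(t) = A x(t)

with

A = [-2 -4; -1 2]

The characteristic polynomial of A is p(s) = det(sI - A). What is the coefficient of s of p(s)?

For a 2×2 matrix, det(sI - A) = s^2 - (tr A)s + det A.
tr A = 0, det A = -8.
So p(s) = s^2 - 8.
The coefficient of s is 0.

0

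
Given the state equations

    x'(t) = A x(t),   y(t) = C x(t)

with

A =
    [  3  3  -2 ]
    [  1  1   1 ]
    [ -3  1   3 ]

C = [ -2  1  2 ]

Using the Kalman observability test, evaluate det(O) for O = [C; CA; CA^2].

CA = [[-11, -3, 11]]
CA^2 = [[-69, -25, 52]]
Observability matrix O = [C; CA; CA^2] = [[-2, 1, 2], [-11, -3, 11], [-69, -25, 52]]
Expanding along the first row, det(O) = (-2)·((-3)·52 - 11·(-25)) - 1·((-11)·52 - 11·(-69)) + 2·((-11)·(-25) - (-3)·(-69)) = (-2)·119 - 1·187 + 2·68 = -289
Since det(O) ≠ 0, rank(O) = 3 and the system is completely observable.

-289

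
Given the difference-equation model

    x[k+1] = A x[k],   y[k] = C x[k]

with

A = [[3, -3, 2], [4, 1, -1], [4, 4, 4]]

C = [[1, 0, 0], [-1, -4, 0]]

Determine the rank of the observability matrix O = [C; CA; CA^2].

3

CA = [[3, -3, 2], [-19, -1, 2]]
CA^2 = [[5, -4, 17], [-53, 64, -29]]
Observability matrix O = [C; CA; CA^2] = [[1, 0, 0], [-1, -4, 0], [3, -3, 2], [-19, -1, 2], [5, -4, 17], [-53, 64, -29]]
Take the 3×3 submatrix of O formed by rows 1, 2, 3: [[1, 0, 0], [-1, -4, 0], [3, -3, 2]]. Its determinant is 1·((-4)·2 - 0·(-3)) - 0·((-1)·2 - 0·3) + 0·((-1)·(-3) - (-4)·3) = 1·(-8) - 0·(-2) + 0·15 = -8 ≠ 0.
So rank(O) ≥ 3; since O has 3 columns, rank(O) = 3.
rank(O) = 3 = n, so the pair (A, C) is completely observable.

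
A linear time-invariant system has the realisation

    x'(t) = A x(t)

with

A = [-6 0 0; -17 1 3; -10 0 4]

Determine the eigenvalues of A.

-6, 1, 4

det(sI - A) = s^3 - (tr A)s^2 + (M11 + M22 + M33)s - det A, where Mii is the 2×2 principal minor of A obtained by deleting row i and column i.
tr A = (-6) + 1 + 4 = -1; M11 = 1·4 - 3·0 = 4 - 0 = 4; M22 = (-6)·4 - 0·(-10) = -24 - 0 = -24; M33 = (-6)·1 - 0·(-17) = -6 - 0 = -6; sum of minors = -26.
det A = (-6)·(1·4 - 3·0) - 0·((-17)·4 - 3·(-10)) + 0·((-17)·0 - 1·(-10)) = (-6)·4 - 0·(-38) + 0·10 = -24.
So p(s) = det(sI - A) = s^3 + s^2 - 26s + 24.
Rational-root test: any integer root divides 24. Testing small divisors, s = 1 works: p(1) = 1 + 1 + (-26) + 24 = 0, so (s - 1) is a factor.
Dividing, p(s) = (s - 1)(s^2 + 2s - 24).
Factor s^2 + 2s - 24: two numbers with sum -2 and product -24 are 4 and -6, so s^2 + 2s - 24 = (s - 4)(s + 6).
Hence p(s) = (s - 4) (s - 1) (s + 6), with roots -6, 1, 4.
At least one eigenvalue has non-negative real part, so the system is not asymptotically stable.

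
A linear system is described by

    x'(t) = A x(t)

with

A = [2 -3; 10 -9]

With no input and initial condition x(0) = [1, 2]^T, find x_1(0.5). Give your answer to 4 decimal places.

det(sI - A) = s^2 - (tr A)s + det A, with tr A = 2 + (-9) = -7 and det A = 2·(-9) - (-3)·10 = -18 - (-30) = 12.
So p(s) = det(sI - A) = s^2 + 7s + 12.
Factor s^2 + 7s + 12: two numbers with sum -7 and product 12 are -3 and -4, so s^2 + 7s + 12 = (s + 3)(s + 4).
Hence p(s) = (s + 3) (s + 4), with roots -4, -3.
The eigenvalues -4, -3 are distinct and real, so A is diagonalisable and x(t) = e^{At} x(0) = V diag(e^{λ_i t}) V^{-1} x(0), where the columns of V are the eigenvectors.
λ = -4: A - (-4)I = [[6, -3], [10, -5]]. Row 1 gives 6·v1 + (-3)·v2 = 0, so take v_1 = [1, 2]^T.
λ = -3: A - (-3)I = [[5, -3], [10, -6]]. Row 1 gives 5·v1 + (-3)·v2 = 0, so take v_2 = [3, 5]^T.
V = [v_1 v_2] = [[1, 3], [2, 5]] has det V = -1, so V^{-1} = adj(V)/det V = [[-5, 3], [2, -1]].
Modal coordinates z(0) = V^{-1} x(0): (-5)·1 + 3·2 = 1; 2·1 + (-1)·2 = 0; so z(0) = [1, 0]^T.
x_1(t) = Σ_i (v_i)_1 · z_i(0) · e^{λ_i t} (row 1 of V times the modal terms).
x_1(0.5) = 1·1·e^{-4·0.5} + 3·0·e^{-3·0.5} = 1·0.135335 + 0·0.223130 = 0.1353.

0.1353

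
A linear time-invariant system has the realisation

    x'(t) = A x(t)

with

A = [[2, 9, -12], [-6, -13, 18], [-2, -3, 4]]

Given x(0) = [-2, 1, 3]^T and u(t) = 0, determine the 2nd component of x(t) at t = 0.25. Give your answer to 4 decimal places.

8.1754

det(sI - A) = s^3 - (tr A)s^2 + (M11 + M22 + M33)s - det A, where Mii is the 2×2 principal minor of A obtained by deleting row i and column i.
tr A = 2 + (-13) + 4 = -7; M11 = (-13)·4 - 18·(-3) = -52 - (-54) = 2; M22 = 2·4 - (-12)·(-2) = 8 - 24 = -16; M33 = 2·(-13) - 9·(-6) = -26 - (-54) = 28; sum of minors = 14.
det A = 2·((-13)·4 - 18·(-3)) - 9·((-6)·4 - 18·(-2)) + (-12)·((-6)·(-3) - (-13)·(-2)) = 2·2 - 9·12 + (-12)·(-8) = -8.
So p(s) = det(sI - A) = s^3 + 7s^2 + 14s + 8.
Rational-root test: any integer root divides 8. Testing small divisors, s = -1 works: p(-1) = -1 + 7 + (-14) + 8 = 0, so (s + 1) is a factor.
Dividing, p(s) = (s + 1)(s^2 + 6s + 8).
Factor s^2 + 6s + 8: two numbers with sum -6 and product 8 are -2 and -4, so s^2 + 6s + 8 = (s + 2)(s + 4).
Hence p(s) = (s + 1) (s + 2) (s + 4), with roots -4, -2, -1.
The eigenvalues -4, -2, -1 are distinct and real, so A is diagonalisable and x(t) = e^{At} x(0) = V diag(e^{λ_i t}) V^{-1} x(0), where the columns of V are the eigenvectors.
λ = -4: A - (-4)I = [[6, 9, -12], [-6, -9, 18], [-2, -3, 8]]. v must be orthogonal to every row; (row 1) × (row 2) = [54, -36, 0], so take v_1 = [-3, 2, 0]^T.
λ = -2: A - (-2)I = [[4, 9, -12], [-6, -11, 18], [-2, -3, 6]]. v must be orthogonal to every row; (row 1) × (row 2) = [30, 0, 10], so take v_2 = [3, 0, 1]^T.
λ = -1: A - (-1)I = [[3, 9, -12], [-6, -12, 18], [-2, -3, 5]]. v must be orthogonal to every row; (row 1) × (row 2) = [18, 18, 18], so take v_3 = [1, 1, 1]^T.
V = [v_1 v_2 v_3] = [[-3, 3, 1], [2, 0, 1], [0, 1, 1]] has det V = -1, so V^{-1} = adj(V)/det V = [[1, 2, -3], [2, 3, -5], [-2, -3, 6]].
Modal coordinates z(0) = V^{-1} x(0): 1·(-2) + 2·1 + (-3)·3 = -9; 2·(-2) + 3·1 + (-5)·3 = -16; (-2)·(-2) + (-3)·1 + 6·3 = 19; so z(0) = [-9, -16, 19]^T.
x_2(t) = Σ_i (v_i)_2 · z_i(0) · e^{λ_i t} (row 2 of V times the modal terms).
x_2(0.25) = 2·(-9)·e^{-4·0.25} + 0·(-16)·e^{-2·0.25} + 1·19·e^{-1·0.25} = (-18)·0.367879 + 0·0.606531 + 19·0.778801 = 8.1754.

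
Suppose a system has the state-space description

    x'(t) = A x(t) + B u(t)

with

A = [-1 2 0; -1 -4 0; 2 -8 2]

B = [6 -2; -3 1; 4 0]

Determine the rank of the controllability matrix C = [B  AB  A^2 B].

2

AB = [[-12, 4], [6, -2], [44, -12]]
A^2B = [[24, -8], [-12, 4], [16, 0]]
Controllability matrix C = [B  AB  A^2B] = [[6, -2, -12, 4, 24, -8], [-3, 1, 6, -2, -12, 4], [4, 0, 44, -12, 16, 0]]
The rows r1, r2, r3 of C are linearly dependent: r1 + 2·r2 = 0 (check each entry), so rank(C) ≤ 2.
The 2×2 minor from rows 1, 3, columns 1, 2 is 6·0 - (-2)·4 = 0 - (-8) = 8 ≠ 0, so rank(C) = 2.
rank(C) = 2 < n = 3, so the pair (A, B) is not completely controllable.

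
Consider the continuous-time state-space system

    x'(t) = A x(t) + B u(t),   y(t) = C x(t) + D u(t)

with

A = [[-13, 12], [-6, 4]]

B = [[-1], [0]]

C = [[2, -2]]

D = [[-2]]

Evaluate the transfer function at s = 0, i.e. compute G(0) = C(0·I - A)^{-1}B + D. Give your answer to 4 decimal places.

G(0) = C(-A)^{-1}B + D = -C A^{-1} B + D.
det A = 20, so A^{-1} = (1/20)·adj(A) = [[1/5, -3/5], [3/10, -13/20]]
A^{-1} B = [-1/5, -3/10]^T
C A^{-1} B = 1/5
G(0) = D - C A^{-1} B = -2 - (1/5) = -11/5 ≈ -2.2000

-2.2000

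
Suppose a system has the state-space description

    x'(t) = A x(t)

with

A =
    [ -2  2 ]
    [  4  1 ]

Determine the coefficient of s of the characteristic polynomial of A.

1

For a 2×2 matrix, det(sI - A) = s^2 - (tr A)s + det A.
tr A = -1, det A = -10.
So p(s) = s^2 + s - 10.
The coefficient of s is 1.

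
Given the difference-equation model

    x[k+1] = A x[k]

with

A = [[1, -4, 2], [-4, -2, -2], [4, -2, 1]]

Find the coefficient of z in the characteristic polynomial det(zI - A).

Expand det(zI - A) for the 3×3 matrix.
p(z) = z^3 - 31z - 42.
(Check: constant term = det(-A) = (-1)^3 det A = -42; coefficient of z^2 = -tr A = 0.)
The coefficient of z is -31.

-31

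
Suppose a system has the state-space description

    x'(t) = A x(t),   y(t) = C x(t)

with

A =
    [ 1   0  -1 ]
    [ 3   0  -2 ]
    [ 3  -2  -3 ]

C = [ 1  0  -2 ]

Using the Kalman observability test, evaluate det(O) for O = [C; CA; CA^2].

54

CA = [[-5, 4, 5]]
CA^2 = [[22, -10, -18]]
Observability matrix O = [C; CA; CA^2] = [[1, 0, -2], [-5, 4, 5], [22, -10, -18]]
Expanding along the first row, det(O) = 1·(4·(-18) - 5·(-10)) - 0·((-5)·(-18) - 5·22) + (-2)·((-5)·(-10) - 4·22) = 1·(-22) - 0·(-20) + (-2)·(-38) = 54
Since det(O) ≠ 0, rank(O) = 3 and the system is completely observable.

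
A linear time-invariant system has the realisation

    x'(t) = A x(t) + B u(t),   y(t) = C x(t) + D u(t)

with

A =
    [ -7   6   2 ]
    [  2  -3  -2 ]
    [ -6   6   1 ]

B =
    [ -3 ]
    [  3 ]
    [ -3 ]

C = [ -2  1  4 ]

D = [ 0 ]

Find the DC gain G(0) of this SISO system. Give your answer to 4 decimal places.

2.2000

G(0) = C(-A)^{-1}B + D = -C A^{-1} B + D.
det A = -15, so A^{-1} = (1/-15)·adj(A) = [[-3/5, -2/5, 2/5], [-2/3, -1/3, 2/3], [2/5, -2/5, -3/5]]
A^{-1} B = [-3/5, -1, -3/5]^T
C A^{-1} B = -11/5
G(0) = D - C A^{-1} B = 0 - (-11/5) = 11/5 ≈ 2.2000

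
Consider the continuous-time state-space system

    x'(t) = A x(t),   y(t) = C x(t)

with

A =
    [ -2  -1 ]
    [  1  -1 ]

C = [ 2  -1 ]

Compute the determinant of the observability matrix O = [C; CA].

CA = [[-5, -1]]
Observability matrix O = [C; CA] = [[2, -1], [-5, -1]]
det(O) = 2·(-1) - (-1)·(-5) = -2 - 5 = -7
Since det(O) ≠ 0, rank(O) = 2 and the system is completely observable.

-7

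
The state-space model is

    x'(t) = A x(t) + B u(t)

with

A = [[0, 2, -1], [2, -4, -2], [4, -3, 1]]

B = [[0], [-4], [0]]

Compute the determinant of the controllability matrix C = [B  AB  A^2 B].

AB = [[-8], [16], [12]]
A^2B = [[20], [-104], [-68]]
Controllability matrix C = [B  AB  A^2B] = [[0, -8, 20], [-4, 16, -104], [0, 12, -68]]
Expanding along the first row, det(C) = 0·(16·(-68) - (-104)·12) - (-8)·((-4)·(-68) - (-104)·0) + 20·((-4)·12 - 16·0) = 0·160 - (-8)·272 + 20·(-48) = 1216
Since det(C) ≠ 0, rank(C) = 3 and the system is completely controllable.

1216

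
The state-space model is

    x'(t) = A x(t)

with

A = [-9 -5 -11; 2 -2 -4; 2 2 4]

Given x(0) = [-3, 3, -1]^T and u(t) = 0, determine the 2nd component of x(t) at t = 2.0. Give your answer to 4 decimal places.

1.9815

det(sI - A) = s^3 - (tr A)s^2 + (M11 + M22 + M33)s - det A, where Mii is the 2×2 principal minor of A obtained by deleting row i and column i.
tr A = (-9) + (-2) + 4 = -7; M11 = (-2)·4 - (-4)·2 = -8 - (-8) = 0; M22 = (-9)·4 - (-11)·2 = -36 - (-22) = -14; M33 = (-9)·(-2) - (-5)·2 = 18 - (-10) = 28; sum of minors = 14.
det A = (-9)·((-2)·4 - (-4)·2) - (-5)·(2·4 - (-4)·2) + (-11)·(2·2 - (-2)·2) = (-9)·0 - (-5)·16 + (-11)·8 = -8.
So p(s) = det(sI - A) = s^3 + 7s^2 + 14s + 8.
Rational-root test: any integer root divides 8. Testing small divisors, s = -1 works: p(-1) = -1 + 7 + (-14) + 8 = 0, so (s + 1) is a factor.
Dividing, p(s) = (s + 1)(s^2 + 6s + 8).
Factor s^2 + 6s + 8: two numbers with sum -6 and product 8 are -2 and -4, so s^2 + 6s + 8 = (s + 2)(s + 4).
Hence p(s) = (s + 1) (s + 2) (s + 4), with roots -4, -2, -1.
The eigenvalues -4, -2, -1 are distinct and real, so A is diagonalisable and x(t) = e^{At} x(0) = V diag(e^{λ_i t}) V^{-1} x(0), where the columns of V are the eigenvectors.
λ = -4: A - (-4)I = [[-5, -5, -11], [2, 2, -4], [2, 2, 8]]. v must be orthogonal to every row; (row 1) × (row 2) = [42, -42, 0], so take v_1 = [1, -1, 0]^T.
λ = -2: A - (-2)I = [[-7, -5, -11], [2, 0, -4], [2, 2, 6]]. v must be orthogonal to every row; (row 1) × (row 2) = [20, -50, 10], so take v_2 = [-2, 5, -1]^T.
λ = -1: A - (-1)I = [[-8, -5, -11], [2, -1, -4], [2, 2, 5]]. v must be orthogonal to every row; (row 1) × (row 2) = [9, -54, 18], so take v_3 = [1, -6, 2]^T.
V = [v_1 v_2 v_3] = [[1, -2, 1], [-1, 5, -6], [0, -1, 2]] has det V = 1, so V^{-1} = adj(V)/det V = [[4, 3, 7], [2, 2, 5], [1, 1, 3]].
Modal coordinates z(0) = V^{-1} x(0): 4·(-3) + 3·3 + 7·(-1) = -10; 2·(-3) + 2·3 + 5·(-1) = -5; 1·(-3) + 1·3 + 3·(-1) = -3; so z(0) = [-10, -5, -3]^T.
x_2(t) = Σ_i (v_i)_2 · z_i(0) · e^{λ_i t} (row 2 of V times the modal terms).
x_2(2.0) = (-1)·(-10)·e^{-4·2.0} + 5·(-5)·e^{-2·2.0} + (-6)·(-3)·e^{-1·2.0} = 10·0.000335 + (-25)·0.018316 + 18·0.135335 = 1.9815.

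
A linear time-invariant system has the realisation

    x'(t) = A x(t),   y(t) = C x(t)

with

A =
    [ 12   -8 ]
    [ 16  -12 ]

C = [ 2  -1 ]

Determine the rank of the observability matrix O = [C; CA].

CA = [[8, -4]]
Observability matrix O = [C; CA] = [[2, -1], [8, -4]]
Every row of O is a scalar multiple of row 1 = [2, -1] (multipliers 1, 4), so the rows span a one-dimensional space.
O ≠ 0, hence rank(O) = 1.
rank(O) = 1 < n = 2, so the pair (A, C) is not completely observable.

1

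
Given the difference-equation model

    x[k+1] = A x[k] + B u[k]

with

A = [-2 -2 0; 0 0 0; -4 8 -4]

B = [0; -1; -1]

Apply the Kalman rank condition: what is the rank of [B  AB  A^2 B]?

2

AB = [[2], [0], [-4]]
A^2B = [[-4], [0], [8]]
Controllability matrix C = [B  AB  A^2B] = [[0, 2, -4], [-1, 0, 0], [-1, -4, 8]]
The rows r1, r2, r3 of C are linearly dependent: 2·r1 - r2 + r3 = 0 (check each entry), so rank(C) ≤ 2.
The 2×2 minor from rows 1, 2, columns 1, 2 is 0·0 - 2·(-1) = 0 - (-2) = 2 ≠ 0, so rank(C) = 2.
rank(C) = 2 < n = 3, so the pair (A, B) is not completely controllable.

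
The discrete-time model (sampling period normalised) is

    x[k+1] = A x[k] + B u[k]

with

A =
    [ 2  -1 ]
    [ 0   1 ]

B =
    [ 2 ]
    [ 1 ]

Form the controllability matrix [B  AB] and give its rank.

AB = [[3], [1]]
Controllability matrix C = [B  AB] = [[2, 3], [1, 1]]
det(C) = 2·1 - 3·1 = 2 - 3 = -1 ≠ 0, so rank(C) = 2.
rank(C) = 2 = n, so the pair (A, B) is completely controllable.

2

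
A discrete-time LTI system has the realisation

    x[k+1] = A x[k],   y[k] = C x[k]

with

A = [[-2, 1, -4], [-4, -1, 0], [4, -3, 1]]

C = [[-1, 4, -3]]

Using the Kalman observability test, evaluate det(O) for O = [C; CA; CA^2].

CA = [[-26, 4, 1]]
CA^2 = [[40, -33, 105]]
Observability matrix O = [C; CA; CA^2] = [[-1, 4, -3], [-26, 4, 1], [40, -33, 105]]
Expanding along the first row, det(O) = (-1)·(4·105 - 1·(-33)) - 4·((-26)·105 - 1·40) + (-3)·((-26)·(-33) - 4·40) = (-1)·453 - 4·(-2770) + (-3)·698 = 8533
Since det(O) ≠ 0, rank(O) = 3 and the system is completely observable.

8533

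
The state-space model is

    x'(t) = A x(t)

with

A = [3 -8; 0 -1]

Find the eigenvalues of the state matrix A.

det(sI - A) = s^2 - (tr A)s + det A, with tr A = 3 + (-1) = 2 and det A = 3·(-1) - (-8)·0 = -3 - 0 = -3.
So p(s) = det(sI - A) = s^2 - 2s - 3.
Factor s^2 - 2s - 3: two numbers with sum 2 and product -3 are 3 and -1, so s^2 - 2s - 3 = (s - 3)(s + 1).
Hence p(s) = (s - 3) (s + 1), with roots -1, 3.
At least one eigenvalue has non-negative real part, so the system is not asymptotically stable.

-1, 3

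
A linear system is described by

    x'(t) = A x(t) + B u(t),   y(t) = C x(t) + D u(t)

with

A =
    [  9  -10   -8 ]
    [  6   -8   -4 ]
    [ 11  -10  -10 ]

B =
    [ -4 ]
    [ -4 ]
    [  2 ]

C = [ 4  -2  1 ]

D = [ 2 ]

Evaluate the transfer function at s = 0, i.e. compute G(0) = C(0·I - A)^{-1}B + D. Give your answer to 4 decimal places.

-15.0000

G(0) = C(-A)^{-1}B + D = -C A^{-1} B + D.
det A = -24, so A^{-1} = (1/-24)·adj(A) = [[-5/3, 5/6, 1], [-2/3, 1/12, 1/2], [-7/6, 5/6, 1/2]]
A^{-1} B = [16/3, 10/3, 7/3]^T
C A^{-1} B = 17
G(0) = D - C A^{-1} B = 2 - (17) = -15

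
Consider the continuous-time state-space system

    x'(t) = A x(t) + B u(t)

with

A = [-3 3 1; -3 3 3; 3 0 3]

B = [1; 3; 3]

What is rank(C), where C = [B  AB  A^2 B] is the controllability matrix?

3

AB = [[9], [15], [12]]
A^2B = [[30], [54], [63]]
Controllability matrix C = [B  AB  A^2B] = [[1, 9, 30], [3, 15, 54], [3, 12, 63]]
det(C) = 1·(15·63 - 54·12) - 9·(3·63 - 54·3) + 30·(3·12 - 15·3) = 1·297 - 9·27 + 30·(-9) = -216 ≠ 0, so rank(C) = 3.
rank(C) = 3 = n, so the pair (A, B) is completely controllable.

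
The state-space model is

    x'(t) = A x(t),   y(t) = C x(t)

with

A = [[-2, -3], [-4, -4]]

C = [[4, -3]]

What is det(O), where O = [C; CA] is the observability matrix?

CA = [[4, 0]]
Observability matrix O = [C; CA] = [[4, -3], [4, 0]]
det(O) = 4·0 - (-3)·4 = 0 - (-12) = 12
Since det(O) ≠ 0, rank(O) = 2 and the system is completely observable.

12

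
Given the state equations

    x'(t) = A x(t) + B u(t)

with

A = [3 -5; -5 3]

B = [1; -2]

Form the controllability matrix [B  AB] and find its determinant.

15

AB = [[13], [-11]]
Controllability matrix C = [B  AB] = [[1, 13], [-2, -11]]
det(C) = 1·(-11) - 13·(-2) = -11 - (-26) = 15
Since det(C) ≠ 0, rank(C) = 2 and the system is completely controllable.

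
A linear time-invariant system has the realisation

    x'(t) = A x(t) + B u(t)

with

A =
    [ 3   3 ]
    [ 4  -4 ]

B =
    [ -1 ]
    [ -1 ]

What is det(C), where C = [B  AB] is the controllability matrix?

-6

AB = [[-6], [0]]
Controllability matrix C = [B  AB] = [[-1, -6], [-1, 0]]
det(C) = (-1)·0 - (-6)·(-1) = 0 - 6 = -6
Since det(C) ≠ 0, rank(C) = 2 and the system is completely controllable.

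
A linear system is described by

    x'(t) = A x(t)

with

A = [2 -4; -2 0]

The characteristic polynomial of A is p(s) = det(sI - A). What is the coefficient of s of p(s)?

For a 2×2 matrix, det(sI - A) = s^2 - (tr A)s + det A.
tr A = 2, det A = -8.
So p(s) = s^2 - 2s - 8.
The coefficient of s is -2.

-2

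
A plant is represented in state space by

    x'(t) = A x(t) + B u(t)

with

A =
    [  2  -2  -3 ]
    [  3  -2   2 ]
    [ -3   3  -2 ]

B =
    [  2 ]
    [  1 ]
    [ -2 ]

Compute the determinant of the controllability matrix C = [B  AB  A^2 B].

AB = [[8], [0], [1]]
A^2B = [[13], [26], [-26]]
Controllability matrix C = [B  AB  A^2B] = [[2, 8, 13], [1, 0, 26], [-2, 1, -26]]
Expanding along the first row, det(C) = 2·(0·(-26) - 26·1) - 8·(1·(-26) - 26·(-2)) + 13·(1·1 - 0·(-2)) = 2·(-26) - 8·26 + 13·1 = -247
Since det(C) ≠ 0, rank(C) = 3 and the system is completely controllable.

-247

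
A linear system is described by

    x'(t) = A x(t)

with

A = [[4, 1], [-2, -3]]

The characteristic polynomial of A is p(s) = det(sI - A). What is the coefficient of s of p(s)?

-1

For a 2×2 matrix, det(sI - A) = s^2 - (tr A)s + det A.
tr A = 1, det A = -10.
So p(s) = s^2 - s - 10.
The coefficient of s is -1.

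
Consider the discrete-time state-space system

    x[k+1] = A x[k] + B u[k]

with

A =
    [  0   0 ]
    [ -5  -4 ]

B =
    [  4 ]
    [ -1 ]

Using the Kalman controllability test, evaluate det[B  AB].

AB = [[0], [-16]]
Controllability matrix C = [B  AB] = [[4, 0], [-1, -16]]
det(C) = 4·(-16) - 0·(-1) = -64 - 0 = -64
Since det(C) ≠ 0, rank(C) = 2 and the system is completely controllable.

-64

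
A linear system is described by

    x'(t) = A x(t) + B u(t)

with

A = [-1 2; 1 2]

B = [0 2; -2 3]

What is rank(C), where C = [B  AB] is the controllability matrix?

AB = [[-4, 4], [-4, 8]]
Controllability matrix C = [B  AB] = [[0, 2, -4, 4], [-2, 3, -4, 8]]
Take the 2×2 submatrix of C formed by columns 1, 2: [[0, 2], [-2, 3]]. Its determinant is 0·3 - 2·(-2) = 0 - (-4) = 4 ≠ 0.
So rank(C) ≥ 2; since C has 2 rows, rank(C) = 2.
rank(C) = 2 = n, so the pair (A, B) is completely controllable.

2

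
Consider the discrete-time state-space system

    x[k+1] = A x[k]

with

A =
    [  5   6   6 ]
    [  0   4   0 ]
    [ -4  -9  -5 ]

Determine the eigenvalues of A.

det(zI - A) = z^3 - (tr A)z^2 + (M11 + M22 + M33)z - det A, where Mii is the 2×2 principal minor of A obtained by deleting row i and column i.
tr A = 5 + 4 + (-5) = 4; M11 = 4·(-5) - 0·(-9) = -20 - 0 = -20; M22 = 5·(-5) - 6·(-4) = -25 - (-24) = -1; M33 = 5·4 - 6·0 = 20 - 0 = 20; sum of minors = -1.
det A = 5·(4·(-5) - 0·(-9)) - 6·(0·(-5) - 0·(-4)) + 6·(0·(-9) - 4·(-4)) = 5·(-20) - 6·0 + 6·16 = -4.
So p(z) = det(zI - A) = z^3 - 4z^2 - z + 4.
Rational-root test: any integer root divides 4. Testing small divisors, z = -1 works: p(-1) = -1 + (-4) + 1 + 4 = 0, so (z + 1) is a factor.
Dividing, p(z) = (z + 1)(z^2 - 5z + 4).
Factor z^2 - 5z + 4: two numbers with sum 5 and product 4 are 4 and 1, so z^2 - 5z + 4 = (z - 4)(z - 1).
Hence p(z) = (z - 4) (z - 1) (z + 1), with roots -1, 1, 4.

-1, 1, 4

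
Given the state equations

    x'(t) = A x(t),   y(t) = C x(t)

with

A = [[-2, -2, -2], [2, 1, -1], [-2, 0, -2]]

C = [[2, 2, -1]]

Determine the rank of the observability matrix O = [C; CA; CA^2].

3

CA = [[2, -2, -4]]
CA^2 = [[0, -6, 6]]
Observability matrix O = [C; CA; CA^2] = [[2, 2, -1], [2, -2, -4], [0, -6, 6]]
det(O) = 2·((-2)·6 - (-4)·(-6)) - 2·(2·6 - (-4)·0) + (-1)·(2·(-6) - (-2)·0) = 2·(-36) - 2·12 + (-1)·(-12) = -84 ≠ 0, so rank(O) = 3.
rank(O) = 3 = n, so the pair (A, C) is completely observable.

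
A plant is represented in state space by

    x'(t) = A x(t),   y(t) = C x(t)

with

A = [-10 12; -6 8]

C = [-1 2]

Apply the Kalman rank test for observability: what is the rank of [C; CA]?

CA = [[-2, 4]]
Observability matrix O = [C; CA] = [[-1, 2], [-2, 4]]
Every row of O is a scalar multiple of row 1 = [-1, 2] (multipliers 1, 2), so the rows span a one-dimensional space.
O ≠ 0, hence rank(O) = 1.
rank(O) = 1 < n = 2, so the pair (A, C) is not completely observable.

1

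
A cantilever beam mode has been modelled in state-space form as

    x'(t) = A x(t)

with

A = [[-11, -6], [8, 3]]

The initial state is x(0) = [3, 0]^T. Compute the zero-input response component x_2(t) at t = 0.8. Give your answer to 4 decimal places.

0.8688

det(sI - A) = s^2 - (tr A)s + det A, with tr A = (-11) + 3 = -8 and det A = (-11)·3 - (-6)·8 = -33 - (-48) = 15.
So p(s) = det(sI - A) = s^2 + 8s + 15.
Factor s^2 + 8s + 15: two numbers with sum -8 and product 15 are -3 and -5, so s^2 + 8s + 15 = (s + 3)(s + 5).
Hence p(s) = (s + 3) (s + 5), with roots -5, -3.
The eigenvalues -5, -3 are distinct and real, so A is diagonalisable and x(t) = e^{At} x(0) = V diag(e^{λ_i t}) V^{-1} x(0), where the columns of V are the eigenvectors.
λ = -5: A - (-5)I = [[-6, -6], [8, 8]]. Row 1 gives (-6)·v1 + (-6)·v2 = 0, so take v_1 = [1, -1]^T.
λ = -3: A - (-3)I = [[-8, -6], [8, 6]]. Row 1 gives (-8)·v1 + (-6)·v2 = 0, so take v_2 = [-3, 4]^T.
V = [v_1 v_2] = [[1, -3], [-1, 4]] has det V = 1, so V^{-1} = adj(V)/det V = [[4, 3], [1, 1]].
Modal coordinates z(0) = V^{-1} x(0): 4·3 + 3·0 = 12; 1·3 + 1·0 = 3; so z(0) = [12, 3]^T.
x_2(t) = Σ_i (v_i)_2 · z_i(0) · e^{λ_i t} (row 2 of V times the modal terms).
x_2(0.8) = (-1)·12·e^{-5·0.8} + 4·3·e^{-3·0.8} = (-12)·0.018316 + 12·0.090718 = 0.8688.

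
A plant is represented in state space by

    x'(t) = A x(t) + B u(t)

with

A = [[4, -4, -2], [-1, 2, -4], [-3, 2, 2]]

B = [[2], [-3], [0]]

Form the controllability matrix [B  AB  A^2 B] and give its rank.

AB = [[20], [-8], [-12]]
A^2B = [[136], [12], [-100]]
Controllability matrix C = [B  AB  A^2B] = [[2, 20, 136], [-3, -8, 12], [0, -12, -100]]
det(C) = 2·((-8)·(-100) - 12·(-12)) - 20·((-3)·(-100) - 12·0) + 136·((-3)·(-12) - (-8)·0) = 2·944 - 20·300 + 136·36 = 784 ≠ 0, so rank(C) = 3.
rank(C) = 3 = n, so the pair (A, B) is completely controllable.

3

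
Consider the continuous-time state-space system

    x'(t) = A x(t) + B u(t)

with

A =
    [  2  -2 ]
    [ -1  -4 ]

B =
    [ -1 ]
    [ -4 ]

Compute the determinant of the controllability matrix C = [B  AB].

7

AB = [[6], [17]]
Controllability matrix C = [B  AB] = [[-1, 6], [-4, 17]]
det(C) = (-1)·17 - 6·(-4) = -17 - (-24) = 7
Since det(C) ≠ 0, rank(C) = 2 and the system is completely controllable.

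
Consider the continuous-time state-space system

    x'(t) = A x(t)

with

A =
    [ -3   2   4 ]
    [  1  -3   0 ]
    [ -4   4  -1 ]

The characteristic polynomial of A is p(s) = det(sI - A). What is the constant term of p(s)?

Expand det(sI - A) for the 3×3 matrix.
p(s) = s^3 + 7s^2 + 29s + 39.
(Check: constant term = det(-A) = (-1)^3 det A = 39; coefficient of s^2 = -tr A = 7.)
The constant term is 39.

39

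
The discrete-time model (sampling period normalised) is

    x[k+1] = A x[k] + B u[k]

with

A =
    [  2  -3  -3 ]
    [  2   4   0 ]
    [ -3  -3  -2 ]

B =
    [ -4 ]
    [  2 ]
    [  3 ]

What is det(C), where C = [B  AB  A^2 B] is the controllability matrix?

6348

AB = [[-23], [0], [0]]
A^2B = [[-46], [-46], [69]]
Controllability matrix C = [B  AB  A^2B] = [[-4, -23, -46], [2, 0, -46], [3, 0, 69]]
Expanding along the first row, det(C) = (-4)·(0·69 - (-46)·0) - (-23)·(2·69 - (-46)·3) + (-46)·(2·0 - 0·3) = (-4)·0 - (-23)·276 + (-46)·0 = 6348
Since det(C) ≠ 0, rank(C) = 3 and the system is completely controllable.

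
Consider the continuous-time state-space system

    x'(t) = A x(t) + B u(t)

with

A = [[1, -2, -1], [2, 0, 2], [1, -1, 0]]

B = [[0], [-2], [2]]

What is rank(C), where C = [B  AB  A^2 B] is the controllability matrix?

AB = [[2], [4], [2]]
A^2B = [[-8], [8], [-2]]
Controllability matrix C = [B  AB  A^2B] = [[0, 2, -8], [-2, 4, 8], [2, 2, -2]]
det(C) = 0·(4·(-2) - 8·2) - 2·((-2)·(-2) - 8·2) + (-8)·((-2)·2 - 4·2) = 0·(-24) - 2·(-12) + (-8)·(-12) = 120 ≠ 0, so rank(C) = 3.
rank(C) = 3 = n, so the pair (A, B) is completely controllable.

3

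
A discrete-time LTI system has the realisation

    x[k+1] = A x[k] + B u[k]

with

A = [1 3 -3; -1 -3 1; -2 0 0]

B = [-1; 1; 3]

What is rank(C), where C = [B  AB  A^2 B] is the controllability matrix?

AB = [[-7], [1], [2]]
A^2B = [[-10], [6], [14]]
Controllability matrix C = [B  AB  A^2B] = [[-1, -7, -10], [1, 1, 6], [3, 2, 14]]
det(C) = (-1)·(1·14 - 6·2) - (-7)·(1·14 - 6·3) + (-10)·(1·2 - 1·3) = (-1)·2 - (-7)·(-4) + (-10)·(-1) = -20 ≠ 0, so rank(C) = 3.
rank(C) = 3 = n, so the pair (A, B) is completely controllable.

3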